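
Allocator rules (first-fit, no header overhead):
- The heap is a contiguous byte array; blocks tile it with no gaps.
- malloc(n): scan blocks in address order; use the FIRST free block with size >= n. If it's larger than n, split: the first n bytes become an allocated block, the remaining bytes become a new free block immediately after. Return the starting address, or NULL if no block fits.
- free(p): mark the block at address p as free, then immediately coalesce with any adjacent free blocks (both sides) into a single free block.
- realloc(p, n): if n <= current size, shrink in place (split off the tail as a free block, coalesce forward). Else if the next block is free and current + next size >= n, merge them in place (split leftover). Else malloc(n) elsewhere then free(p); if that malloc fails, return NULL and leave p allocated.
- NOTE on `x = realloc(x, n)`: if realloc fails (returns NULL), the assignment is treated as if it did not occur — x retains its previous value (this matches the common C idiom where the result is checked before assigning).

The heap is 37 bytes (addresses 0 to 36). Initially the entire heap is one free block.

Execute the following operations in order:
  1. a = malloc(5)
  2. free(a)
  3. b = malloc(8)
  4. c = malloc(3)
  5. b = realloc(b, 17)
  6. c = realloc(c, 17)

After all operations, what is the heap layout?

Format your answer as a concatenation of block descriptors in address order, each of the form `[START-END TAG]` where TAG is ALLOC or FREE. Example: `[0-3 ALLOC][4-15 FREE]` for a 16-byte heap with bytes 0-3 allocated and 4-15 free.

Answer: [0-7 FREE][8-10 ALLOC][11-27 ALLOC][28-36 FREE]

Derivation:
Op 1: a = malloc(5) -> a = 0; heap: [0-4 ALLOC][5-36 FREE]
Op 2: free(a) -> (freed a); heap: [0-36 FREE]
Op 3: b = malloc(8) -> b = 0; heap: [0-7 ALLOC][8-36 FREE]
Op 4: c = malloc(3) -> c = 8; heap: [0-7 ALLOC][8-10 ALLOC][11-36 FREE]
Op 5: b = realloc(b, 17) -> b = 11; heap: [0-7 FREE][8-10 ALLOC][11-27 ALLOC][28-36 FREE]
Op 6: c = realloc(c, 17) -> NULL (c unchanged); heap: [0-7 FREE][8-10 ALLOC][11-27 ALLOC][28-36 FREE]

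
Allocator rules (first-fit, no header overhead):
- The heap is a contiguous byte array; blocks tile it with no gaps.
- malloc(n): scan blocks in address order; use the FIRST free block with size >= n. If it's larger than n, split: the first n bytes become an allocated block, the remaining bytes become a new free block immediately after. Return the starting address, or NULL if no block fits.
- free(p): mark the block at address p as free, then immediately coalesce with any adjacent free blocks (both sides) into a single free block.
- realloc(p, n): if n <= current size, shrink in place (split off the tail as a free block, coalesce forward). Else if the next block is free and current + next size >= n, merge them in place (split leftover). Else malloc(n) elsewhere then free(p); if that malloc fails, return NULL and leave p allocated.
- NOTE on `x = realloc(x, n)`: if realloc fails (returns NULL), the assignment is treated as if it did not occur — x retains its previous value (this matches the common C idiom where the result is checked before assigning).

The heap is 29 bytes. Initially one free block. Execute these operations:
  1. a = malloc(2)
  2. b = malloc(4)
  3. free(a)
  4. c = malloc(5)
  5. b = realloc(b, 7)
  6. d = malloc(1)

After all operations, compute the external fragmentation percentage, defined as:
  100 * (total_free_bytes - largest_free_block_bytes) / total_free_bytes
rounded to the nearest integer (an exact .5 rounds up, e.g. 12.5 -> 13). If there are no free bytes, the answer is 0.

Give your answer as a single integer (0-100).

Op 1: a = malloc(2) -> a = 0; heap: [0-1 ALLOC][2-28 FREE]
Op 2: b = malloc(4) -> b = 2; heap: [0-1 ALLOC][2-5 ALLOC][6-28 FREE]
Op 3: free(a) -> (freed a); heap: [0-1 FREE][2-5 ALLOC][6-28 FREE]
Op 4: c = malloc(5) -> c = 6; heap: [0-1 FREE][2-5 ALLOC][6-10 ALLOC][11-28 FREE]
Op 5: b = realloc(b, 7) -> b = 11; heap: [0-5 FREE][6-10 ALLOC][11-17 ALLOC][18-28 FREE]
Op 6: d = malloc(1) -> d = 0; heap: [0-0 ALLOC][1-5 FREE][6-10 ALLOC][11-17 ALLOC][18-28 FREE]
Free blocks: [5 11] total_free=16 largest=11 -> 100*(16-11)/16 = 500/16 = 31.25 -> rounds to 31

Answer: 31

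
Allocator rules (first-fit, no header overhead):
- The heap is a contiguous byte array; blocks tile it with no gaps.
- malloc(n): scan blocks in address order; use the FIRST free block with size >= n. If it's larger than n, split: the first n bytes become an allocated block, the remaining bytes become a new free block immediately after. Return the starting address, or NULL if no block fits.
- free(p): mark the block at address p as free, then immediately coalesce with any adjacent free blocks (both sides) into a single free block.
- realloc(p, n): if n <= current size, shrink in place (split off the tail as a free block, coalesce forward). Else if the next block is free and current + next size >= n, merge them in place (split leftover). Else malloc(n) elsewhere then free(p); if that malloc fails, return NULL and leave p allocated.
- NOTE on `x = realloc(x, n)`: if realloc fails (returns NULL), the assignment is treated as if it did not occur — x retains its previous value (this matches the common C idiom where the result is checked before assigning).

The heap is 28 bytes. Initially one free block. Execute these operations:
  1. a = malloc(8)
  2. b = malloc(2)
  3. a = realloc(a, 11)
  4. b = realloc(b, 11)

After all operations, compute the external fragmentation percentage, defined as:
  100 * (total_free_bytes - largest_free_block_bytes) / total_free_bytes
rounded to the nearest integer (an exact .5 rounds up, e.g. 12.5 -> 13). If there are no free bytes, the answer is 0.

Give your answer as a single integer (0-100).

Answer: 47

Derivation:
Op 1: a = malloc(8) -> a = 0; heap: [0-7 ALLOC][8-27 FREE]
Op 2: b = malloc(2) -> b = 8; heap: [0-7 ALLOC][8-9 ALLOC][10-27 FREE]
Op 3: a = realloc(a, 11) -> a = 10; heap: [0-7 FREE][8-9 ALLOC][10-20 ALLOC][21-27 FREE]
Op 4: b = realloc(b, 11) -> NULL (b unchanged); heap: [0-7 FREE][8-9 ALLOC][10-20 ALLOC][21-27 FREE]
Free blocks: [8 7] total_free=15 largest=8 -> 100*(15-8)/15 = 700/15 ≈ 46.667 -> rounds to 47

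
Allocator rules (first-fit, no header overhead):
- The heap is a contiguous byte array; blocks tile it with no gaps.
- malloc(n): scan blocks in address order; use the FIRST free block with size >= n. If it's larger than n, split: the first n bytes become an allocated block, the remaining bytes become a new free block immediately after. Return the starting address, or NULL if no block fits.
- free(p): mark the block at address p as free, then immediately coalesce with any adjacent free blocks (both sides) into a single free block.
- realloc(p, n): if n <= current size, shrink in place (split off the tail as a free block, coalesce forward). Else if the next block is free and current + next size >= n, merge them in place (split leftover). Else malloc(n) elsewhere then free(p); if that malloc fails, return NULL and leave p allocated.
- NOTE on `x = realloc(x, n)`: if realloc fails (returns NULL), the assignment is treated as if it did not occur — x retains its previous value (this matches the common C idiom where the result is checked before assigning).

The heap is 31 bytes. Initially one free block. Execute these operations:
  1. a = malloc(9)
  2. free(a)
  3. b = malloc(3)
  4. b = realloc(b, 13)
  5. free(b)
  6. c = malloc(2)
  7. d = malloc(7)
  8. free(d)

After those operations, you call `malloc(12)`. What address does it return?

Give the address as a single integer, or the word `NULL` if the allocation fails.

Op 1: a = malloc(9) -> a = 0; heap: [0-8 ALLOC][9-30 FREE]
Op 2: free(a) -> (freed a); heap: [0-30 FREE]
Op 3: b = malloc(3) -> b = 0; heap: [0-2 ALLOC][3-30 FREE]
Op 4: b = realloc(b, 13) -> b = 0; heap: [0-12 ALLOC][13-30 FREE]
Op 5: free(b) -> (freed b); heap: [0-30 FREE]
Op 6: c = malloc(2) -> c = 0; heap: [0-1 ALLOC][2-30 FREE]
Op 7: d = malloc(7) -> d = 2; heap: [0-1 ALLOC][2-8 ALLOC][9-30 FREE]
Op 8: free(d) -> (freed d); heap: [0-1 ALLOC][2-30 FREE]
malloc(12): first-fit scan over [0-1 ALLOC][2-30 FREE] -> 2

Answer: 2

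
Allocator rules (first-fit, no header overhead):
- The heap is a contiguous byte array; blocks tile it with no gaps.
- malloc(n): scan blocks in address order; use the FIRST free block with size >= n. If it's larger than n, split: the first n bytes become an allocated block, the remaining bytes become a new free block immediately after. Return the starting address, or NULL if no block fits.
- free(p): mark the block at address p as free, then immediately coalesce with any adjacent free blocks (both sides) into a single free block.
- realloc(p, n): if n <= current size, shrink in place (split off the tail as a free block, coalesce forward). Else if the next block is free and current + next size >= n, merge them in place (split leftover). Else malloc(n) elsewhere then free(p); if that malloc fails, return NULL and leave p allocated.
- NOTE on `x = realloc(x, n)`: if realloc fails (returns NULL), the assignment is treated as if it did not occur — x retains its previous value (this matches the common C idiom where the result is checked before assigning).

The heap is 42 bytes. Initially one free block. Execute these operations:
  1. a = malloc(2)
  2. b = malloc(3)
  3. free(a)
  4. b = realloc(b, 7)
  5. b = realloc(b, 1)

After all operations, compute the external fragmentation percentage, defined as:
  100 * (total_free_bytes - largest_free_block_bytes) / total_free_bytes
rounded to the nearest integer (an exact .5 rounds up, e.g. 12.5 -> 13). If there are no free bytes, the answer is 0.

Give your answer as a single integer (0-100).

Op 1: a = malloc(2) -> a = 0; heap: [0-1 ALLOC][2-41 FREE]
Op 2: b = malloc(3) -> b = 2; heap: [0-1 ALLOC][2-4 ALLOC][5-41 FREE]
Op 3: free(a) -> (freed a); heap: [0-1 FREE][2-4 ALLOC][5-41 FREE]
Op 4: b = realloc(b, 7) -> b = 2; heap: [0-1 FREE][2-8 ALLOC][9-41 FREE]
Op 5: b = realloc(b, 1) -> b = 2; heap: [0-1 FREE][2-2 ALLOC][3-41 FREE]
Free blocks: [2 39] total_free=41 largest=39 -> 100*(41-39)/41 = 200/41 ≈ 4.878 -> rounds to 5

Answer: 5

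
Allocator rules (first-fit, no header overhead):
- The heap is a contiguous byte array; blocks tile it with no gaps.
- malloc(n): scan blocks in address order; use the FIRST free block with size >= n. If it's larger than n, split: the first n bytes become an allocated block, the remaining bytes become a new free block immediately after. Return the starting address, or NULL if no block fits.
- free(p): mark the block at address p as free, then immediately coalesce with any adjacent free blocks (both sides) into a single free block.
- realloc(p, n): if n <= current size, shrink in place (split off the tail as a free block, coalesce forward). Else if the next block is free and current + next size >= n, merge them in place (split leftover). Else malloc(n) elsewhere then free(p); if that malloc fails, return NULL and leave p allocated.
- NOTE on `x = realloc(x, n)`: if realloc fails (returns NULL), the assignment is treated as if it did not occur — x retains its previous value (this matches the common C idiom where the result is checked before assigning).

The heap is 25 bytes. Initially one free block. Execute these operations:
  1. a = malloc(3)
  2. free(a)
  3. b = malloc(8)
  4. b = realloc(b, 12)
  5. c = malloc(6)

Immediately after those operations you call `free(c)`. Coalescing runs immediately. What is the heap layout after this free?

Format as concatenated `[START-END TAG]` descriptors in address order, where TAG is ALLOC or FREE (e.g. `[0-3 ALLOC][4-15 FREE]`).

Op 1: a = malloc(3) -> a = 0; heap: [0-2 ALLOC][3-24 FREE]
Op 2: free(a) -> (freed a); heap: [0-24 FREE]
Op 3: b = malloc(8) -> b = 0; heap: [0-7 ALLOC][8-24 FREE]
Op 4: b = realloc(b, 12) -> b = 0; heap: [0-11 ALLOC][12-24 FREE]
Op 5: c = malloc(6) -> c = 12; heap: [0-11 ALLOC][12-17 ALLOC][18-24 FREE]
free(c): c = 12 -> block [12-17 ALLOC]; mark free, coalesce with adjacent free neighbors -> [0-11 ALLOC][12-24 FREE]

Answer: [0-11 ALLOC][12-24 FREE]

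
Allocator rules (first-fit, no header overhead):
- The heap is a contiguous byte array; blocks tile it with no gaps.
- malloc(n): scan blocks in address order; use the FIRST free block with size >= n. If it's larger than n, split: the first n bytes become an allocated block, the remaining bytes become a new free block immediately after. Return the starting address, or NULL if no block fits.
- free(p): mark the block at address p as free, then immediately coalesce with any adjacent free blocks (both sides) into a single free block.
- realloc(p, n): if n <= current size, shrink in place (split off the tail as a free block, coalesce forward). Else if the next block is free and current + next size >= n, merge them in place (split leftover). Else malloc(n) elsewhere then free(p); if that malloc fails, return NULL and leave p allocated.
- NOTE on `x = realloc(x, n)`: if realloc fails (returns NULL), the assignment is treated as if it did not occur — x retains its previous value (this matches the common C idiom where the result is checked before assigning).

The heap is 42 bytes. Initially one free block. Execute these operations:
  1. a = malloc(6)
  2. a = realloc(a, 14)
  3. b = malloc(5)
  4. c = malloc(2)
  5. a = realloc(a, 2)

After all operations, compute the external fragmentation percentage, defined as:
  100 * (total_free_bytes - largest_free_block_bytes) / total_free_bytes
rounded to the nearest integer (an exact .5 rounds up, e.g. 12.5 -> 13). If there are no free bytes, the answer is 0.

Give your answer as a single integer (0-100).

Op 1: a = malloc(6) -> a = 0; heap: [0-5 ALLOC][6-41 FREE]
Op 2: a = realloc(a, 14) -> a = 0; heap: [0-13 ALLOC][14-41 FREE]
Op 3: b = malloc(5) -> b = 14; heap: [0-13 ALLOC][14-18 ALLOC][19-41 FREE]
Op 4: c = malloc(2) -> c = 19; heap: [0-13 ALLOC][14-18 ALLOC][19-20 ALLOC][21-41 FREE]
Op 5: a = realloc(a, 2) -> a = 0; heap: [0-1 ALLOC][2-13 FREE][14-18 ALLOC][19-20 ALLOC][21-41 FREE]
Free blocks: [12 21] total_free=33 largest=21 -> 100*(33-21)/33 = 1200/33 ≈ 36.364 -> rounds to 36

Answer: 36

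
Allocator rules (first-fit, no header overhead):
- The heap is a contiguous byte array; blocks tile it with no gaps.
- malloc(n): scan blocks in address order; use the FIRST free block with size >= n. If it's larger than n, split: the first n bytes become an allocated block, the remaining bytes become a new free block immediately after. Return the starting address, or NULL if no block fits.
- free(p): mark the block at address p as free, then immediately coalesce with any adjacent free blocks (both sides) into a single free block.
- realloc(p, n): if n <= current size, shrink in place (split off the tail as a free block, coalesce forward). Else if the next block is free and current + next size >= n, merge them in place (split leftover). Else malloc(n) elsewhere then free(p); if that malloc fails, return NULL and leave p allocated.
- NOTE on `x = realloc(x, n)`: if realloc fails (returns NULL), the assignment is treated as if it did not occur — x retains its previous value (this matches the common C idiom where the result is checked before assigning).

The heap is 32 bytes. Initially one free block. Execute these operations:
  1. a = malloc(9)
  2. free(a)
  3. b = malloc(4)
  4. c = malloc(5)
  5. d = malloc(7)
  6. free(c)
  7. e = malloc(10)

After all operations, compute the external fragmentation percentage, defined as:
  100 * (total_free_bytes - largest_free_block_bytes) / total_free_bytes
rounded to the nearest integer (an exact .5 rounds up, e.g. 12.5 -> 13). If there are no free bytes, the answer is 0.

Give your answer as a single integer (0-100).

Answer: 45

Derivation:
Op 1: a = malloc(9) -> a = 0; heap: [0-8 ALLOC][9-31 FREE]
Op 2: free(a) -> (freed a); heap: [0-31 FREE]
Op 3: b = malloc(4) -> b = 0; heap: [0-3 ALLOC][4-31 FREE]
Op 4: c = malloc(5) -> c = 4; heap: [0-3 ALLOC][4-8 ALLOC][9-31 FREE]
Op 5: d = malloc(7) -> d = 9; heap: [0-3 ALLOC][4-8 ALLOC][9-15 ALLOC][16-31 FREE]
Op 6: free(c) -> (freed c); heap: [0-3 ALLOC][4-8 FREE][9-15 ALLOC][16-31 FREE]
Op 7: e = malloc(10) -> e = 16; heap: [0-3 ALLOC][4-8 FREE][9-15 ALLOC][16-25 ALLOC][26-31 FREE]
Free blocks: [5 6] total_free=11 largest=6 -> 100*(11-6)/11 = 500/11 ≈ 45.455 -> rounds to 45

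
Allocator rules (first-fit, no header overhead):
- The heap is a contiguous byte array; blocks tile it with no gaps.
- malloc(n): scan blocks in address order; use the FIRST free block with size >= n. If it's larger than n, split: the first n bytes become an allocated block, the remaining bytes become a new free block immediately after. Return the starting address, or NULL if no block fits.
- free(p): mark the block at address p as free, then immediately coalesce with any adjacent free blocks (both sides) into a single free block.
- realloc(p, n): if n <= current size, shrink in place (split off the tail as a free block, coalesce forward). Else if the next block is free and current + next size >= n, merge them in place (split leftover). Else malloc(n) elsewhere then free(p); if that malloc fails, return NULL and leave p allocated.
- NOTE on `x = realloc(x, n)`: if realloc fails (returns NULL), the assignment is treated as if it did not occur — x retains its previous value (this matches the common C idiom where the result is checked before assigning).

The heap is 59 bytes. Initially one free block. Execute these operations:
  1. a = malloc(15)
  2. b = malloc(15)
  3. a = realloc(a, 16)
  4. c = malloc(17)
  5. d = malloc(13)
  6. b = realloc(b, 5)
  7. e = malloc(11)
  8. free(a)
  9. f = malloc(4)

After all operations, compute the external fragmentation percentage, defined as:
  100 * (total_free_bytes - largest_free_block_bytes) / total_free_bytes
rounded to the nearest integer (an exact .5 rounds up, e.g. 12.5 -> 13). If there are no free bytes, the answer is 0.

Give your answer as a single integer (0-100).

Op 1: a = malloc(15) -> a = 0; heap: [0-14 ALLOC][15-58 FREE]
Op 2: b = malloc(15) -> b = 15; heap: [0-14 ALLOC][15-29 ALLOC][30-58 FREE]
Op 3: a = realloc(a, 16) -> a = 30; heap: [0-14 FREE][15-29 ALLOC][30-45 ALLOC][46-58 FREE]
Op 4: c = malloc(17) -> c = NULL; heap: [0-14 FREE][15-29 ALLOC][30-45 ALLOC][46-58 FREE]
Op 5: d = malloc(13) -> d = 0; heap: [0-12 ALLOC][13-14 FREE][15-29 ALLOC][30-45 ALLOC][46-58 FREE]
Op 6: b = realloc(b, 5) -> b = 15; heap: [0-12 ALLOC][13-14 FREE][15-19 ALLOC][20-29 FREE][30-45 ALLOC][46-58 FREE]
Op 7: e = malloc(11) -> e = 46; heap: [0-12 ALLOC][13-14 FREE][15-19 ALLOC][20-29 FREE][30-45 ALLOC][46-56 ALLOC][57-58 FREE]
Op 8: free(a) -> (freed a); heap: [0-12 ALLOC][13-14 FREE][15-19 ALLOC][20-45 FREE][46-56 ALLOC][57-58 FREE]
Op 9: f = malloc(4) -> f = 20; heap: [0-12 ALLOC][13-14 FREE][15-19 ALLOC][20-23 ALLOC][24-45 FREE][46-56 ALLOC][57-58 FREE]
Free blocks: [2 22 2] total_free=26 largest=22 -> 100*(26-22)/26 = 400/26 ≈ 15.385 -> rounds to 15

Answer: 15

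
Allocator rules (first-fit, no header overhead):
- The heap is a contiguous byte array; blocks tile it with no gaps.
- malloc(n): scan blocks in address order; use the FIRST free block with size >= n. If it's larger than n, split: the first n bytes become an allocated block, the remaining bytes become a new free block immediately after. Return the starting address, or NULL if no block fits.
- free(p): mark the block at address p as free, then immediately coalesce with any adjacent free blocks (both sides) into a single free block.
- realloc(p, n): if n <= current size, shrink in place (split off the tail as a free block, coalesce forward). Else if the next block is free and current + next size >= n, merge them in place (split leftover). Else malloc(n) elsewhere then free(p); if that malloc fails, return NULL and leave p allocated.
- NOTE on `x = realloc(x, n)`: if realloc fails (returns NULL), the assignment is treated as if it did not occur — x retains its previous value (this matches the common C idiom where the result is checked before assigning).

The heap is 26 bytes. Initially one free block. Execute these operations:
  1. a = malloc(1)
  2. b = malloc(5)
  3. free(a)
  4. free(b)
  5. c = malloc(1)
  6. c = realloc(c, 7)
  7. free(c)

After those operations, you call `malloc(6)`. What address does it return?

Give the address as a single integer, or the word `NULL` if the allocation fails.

Op 1: a = malloc(1) -> a = 0; heap: [0-0 ALLOC][1-25 FREE]
Op 2: b = malloc(5) -> b = 1; heap: [0-0 ALLOC][1-5 ALLOC][6-25 FREE]
Op 3: free(a) -> (freed a); heap: [0-0 FREE][1-5 ALLOC][6-25 FREE]
Op 4: free(b) -> (freed b); heap: [0-25 FREE]
Op 5: c = malloc(1) -> c = 0; heap: [0-0 ALLOC][1-25 FREE]
Op 6: c = realloc(c, 7) -> c = 0; heap: [0-6 ALLOC][7-25 FREE]
Op 7: free(c) -> (freed c); heap: [0-25 FREE]
malloc(6): first-fit scan over [0-25 FREE] -> 0

Answer: 0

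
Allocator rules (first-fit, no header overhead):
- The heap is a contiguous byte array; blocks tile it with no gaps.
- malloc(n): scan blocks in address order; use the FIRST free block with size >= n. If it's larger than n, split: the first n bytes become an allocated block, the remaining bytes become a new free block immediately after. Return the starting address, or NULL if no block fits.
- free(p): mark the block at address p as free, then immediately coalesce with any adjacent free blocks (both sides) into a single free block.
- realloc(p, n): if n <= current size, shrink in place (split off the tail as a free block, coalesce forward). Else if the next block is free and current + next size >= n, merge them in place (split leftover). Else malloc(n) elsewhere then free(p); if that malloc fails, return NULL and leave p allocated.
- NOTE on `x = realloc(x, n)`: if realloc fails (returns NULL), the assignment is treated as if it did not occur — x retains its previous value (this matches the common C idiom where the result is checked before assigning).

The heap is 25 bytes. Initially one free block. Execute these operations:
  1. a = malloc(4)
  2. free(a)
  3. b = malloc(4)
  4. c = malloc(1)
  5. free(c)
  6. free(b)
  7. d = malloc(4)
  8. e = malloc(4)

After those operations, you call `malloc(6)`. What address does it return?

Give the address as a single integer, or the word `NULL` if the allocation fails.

Op 1: a = malloc(4) -> a = 0; heap: [0-3 ALLOC][4-24 FREE]
Op 2: free(a) -> (freed a); heap: [0-24 FREE]
Op 3: b = malloc(4) -> b = 0; heap: [0-3 ALLOC][4-24 FREE]
Op 4: c = malloc(1) -> c = 4; heap: [0-3 ALLOC][4-4 ALLOC][5-24 FREE]
Op 5: free(c) -> (freed c); heap: [0-3 ALLOC][4-24 FREE]
Op 6: free(b) -> (freed b); heap: [0-24 FREE]
Op 7: d = malloc(4) -> d = 0; heap: [0-3 ALLOC][4-24 FREE]
Op 8: e = malloc(4) -> e = 4; heap: [0-3 ALLOC][4-7 ALLOC][8-24 FREE]
malloc(6): first-fit scan over [0-3 ALLOC][4-7 ALLOC][8-24 FREE] -> 8

Answer: 8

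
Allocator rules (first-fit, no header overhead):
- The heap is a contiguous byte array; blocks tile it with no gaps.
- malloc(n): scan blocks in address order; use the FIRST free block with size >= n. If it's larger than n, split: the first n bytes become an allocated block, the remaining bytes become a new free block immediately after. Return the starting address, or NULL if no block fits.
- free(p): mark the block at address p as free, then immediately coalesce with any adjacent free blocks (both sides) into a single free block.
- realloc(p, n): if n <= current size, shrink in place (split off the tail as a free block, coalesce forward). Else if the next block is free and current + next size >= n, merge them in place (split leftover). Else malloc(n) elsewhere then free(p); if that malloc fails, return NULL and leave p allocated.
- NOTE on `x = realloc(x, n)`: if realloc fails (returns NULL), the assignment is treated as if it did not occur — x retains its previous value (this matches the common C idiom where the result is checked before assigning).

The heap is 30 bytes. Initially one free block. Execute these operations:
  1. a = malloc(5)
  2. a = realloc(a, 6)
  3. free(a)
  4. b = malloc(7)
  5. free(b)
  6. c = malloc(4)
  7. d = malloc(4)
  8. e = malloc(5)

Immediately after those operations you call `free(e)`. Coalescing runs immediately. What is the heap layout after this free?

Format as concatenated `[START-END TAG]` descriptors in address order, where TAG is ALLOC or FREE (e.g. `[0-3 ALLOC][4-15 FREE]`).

Op 1: a = malloc(5) -> a = 0; heap: [0-4 ALLOC][5-29 FREE]
Op 2: a = realloc(a, 6) -> a = 0; heap: [0-5 ALLOC][6-29 FREE]
Op 3: free(a) -> (freed a); heap: [0-29 FREE]
Op 4: b = malloc(7) -> b = 0; heap: [0-6 ALLOC][7-29 FREE]
Op 5: free(b) -> (freed b); heap: [0-29 FREE]
Op 6: c = malloc(4) -> c = 0; heap: [0-3 ALLOC][4-29 FREE]
Op 7: d = malloc(4) -> d = 4; heap: [0-3 ALLOC][4-7 ALLOC][8-29 FREE]
Op 8: e = malloc(5) -> e = 8; heap: [0-3 ALLOC][4-7 ALLOC][8-12 ALLOC][13-29 FREE]
free(e): e = 8 -> block [8-12 ALLOC]; mark free, coalesce with adjacent free neighbors -> [0-3 ALLOC][4-7 ALLOC][8-29 FREE]

Answer: [0-3 ALLOC][4-7 ALLOC][8-29 FREE]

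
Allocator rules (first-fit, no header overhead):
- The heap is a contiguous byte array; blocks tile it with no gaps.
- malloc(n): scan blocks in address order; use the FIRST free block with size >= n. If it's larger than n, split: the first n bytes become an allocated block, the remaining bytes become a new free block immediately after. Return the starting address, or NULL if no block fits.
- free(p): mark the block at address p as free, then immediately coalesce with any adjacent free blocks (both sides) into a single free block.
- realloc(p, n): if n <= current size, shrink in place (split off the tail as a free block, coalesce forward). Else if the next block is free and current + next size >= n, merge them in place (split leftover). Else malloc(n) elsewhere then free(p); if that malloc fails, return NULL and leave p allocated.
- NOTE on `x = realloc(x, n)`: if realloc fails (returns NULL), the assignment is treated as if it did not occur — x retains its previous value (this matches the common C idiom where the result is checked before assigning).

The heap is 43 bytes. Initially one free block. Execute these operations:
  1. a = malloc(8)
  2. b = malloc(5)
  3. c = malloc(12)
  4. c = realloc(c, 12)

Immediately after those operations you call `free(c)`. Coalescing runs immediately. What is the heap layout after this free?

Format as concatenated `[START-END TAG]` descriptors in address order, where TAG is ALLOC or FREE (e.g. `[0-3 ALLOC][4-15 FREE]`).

Answer: [0-7 ALLOC][8-12 ALLOC][13-42 FREE]

Derivation:
Op 1: a = malloc(8) -> a = 0; heap: [0-7 ALLOC][8-42 FREE]
Op 2: b = malloc(5) -> b = 8; heap: [0-7 ALLOC][8-12 ALLOC][13-42 FREE]
Op 3: c = malloc(12) -> c = 13; heap: [0-7 ALLOC][8-12 ALLOC][13-24 ALLOC][25-42 FREE]
Op 4: c = realloc(c, 12) -> c = 13; heap: [0-7 ALLOC][8-12 ALLOC][13-24 ALLOC][25-42 FREE]
free(c): c = 13 -> block [13-24 ALLOC]; mark free, coalesce with adjacent free neighbors -> [0-7 ALLOC][8-12 ALLOC][13-42 FREE]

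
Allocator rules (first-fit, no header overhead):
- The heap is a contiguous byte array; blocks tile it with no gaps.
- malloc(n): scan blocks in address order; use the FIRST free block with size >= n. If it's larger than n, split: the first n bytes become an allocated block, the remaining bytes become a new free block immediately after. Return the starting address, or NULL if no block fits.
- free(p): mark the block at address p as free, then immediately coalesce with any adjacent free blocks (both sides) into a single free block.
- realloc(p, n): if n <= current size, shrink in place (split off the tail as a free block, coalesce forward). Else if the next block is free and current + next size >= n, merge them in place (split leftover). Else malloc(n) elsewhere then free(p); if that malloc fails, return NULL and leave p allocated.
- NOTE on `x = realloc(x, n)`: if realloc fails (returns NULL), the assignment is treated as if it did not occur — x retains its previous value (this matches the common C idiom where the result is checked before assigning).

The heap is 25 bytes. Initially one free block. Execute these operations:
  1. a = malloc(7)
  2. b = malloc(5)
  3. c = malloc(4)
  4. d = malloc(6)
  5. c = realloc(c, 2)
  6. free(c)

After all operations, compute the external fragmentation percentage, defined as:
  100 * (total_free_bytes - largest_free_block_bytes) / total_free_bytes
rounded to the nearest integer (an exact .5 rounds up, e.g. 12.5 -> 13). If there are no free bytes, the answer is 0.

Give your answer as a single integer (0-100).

Answer: 43

Derivation:
Op 1: a = malloc(7) -> a = 0; heap: [0-6 ALLOC][7-24 FREE]
Op 2: b = malloc(5) -> b = 7; heap: [0-6 ALLOC][7-11 ALLOC][12-24 FREE]
Op 3: c = malloc(4) -> c = 12; heap: [0-6 ALLOC][7-11 ALLOC][12-15 ALLOC][16-24 FREE]
Op 4: d = malloc(6) -> d = 16; heap: [0-6 ALLOC][7-11 ALLOC][12-15 ALLOC][16-21 ALLOC][22-24 FREE]
Op 5: c = realloc(c, 2) -> c = 12; heap: [0-6 ALLOC][7-11 ALLOC][12-13 ALLOC][14-15 FREE][16-21 ALLOC][22-24 FREE]
Op 6: free(c) -> (freed c); heap: [0-6 ALLOC][7-11 ALLOC][12-15 FREE][16-21 ALLOC][22-24 FREE]
Free blocks: [4 3] total_free=7 largest=4 -> 100*(7-4)/7 = 300/7 ≈ 42.857 -> rounds to 43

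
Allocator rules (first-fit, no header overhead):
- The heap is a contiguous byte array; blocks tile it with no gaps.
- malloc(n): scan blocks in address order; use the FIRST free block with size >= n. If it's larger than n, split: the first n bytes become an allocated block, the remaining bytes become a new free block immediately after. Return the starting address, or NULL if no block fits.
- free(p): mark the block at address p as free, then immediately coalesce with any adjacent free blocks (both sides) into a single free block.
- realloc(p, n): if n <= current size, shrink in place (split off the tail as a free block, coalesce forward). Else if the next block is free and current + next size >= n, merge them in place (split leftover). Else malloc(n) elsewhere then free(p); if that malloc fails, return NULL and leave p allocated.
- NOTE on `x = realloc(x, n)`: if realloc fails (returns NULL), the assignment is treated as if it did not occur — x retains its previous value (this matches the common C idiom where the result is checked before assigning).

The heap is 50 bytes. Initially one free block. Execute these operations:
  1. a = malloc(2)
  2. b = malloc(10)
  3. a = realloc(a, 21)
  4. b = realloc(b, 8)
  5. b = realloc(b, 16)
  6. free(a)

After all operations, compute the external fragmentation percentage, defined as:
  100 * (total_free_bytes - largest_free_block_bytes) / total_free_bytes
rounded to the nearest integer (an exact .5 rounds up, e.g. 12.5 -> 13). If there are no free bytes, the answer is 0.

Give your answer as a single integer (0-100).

Op 1: a = malloc(2) -> a = 0; heap: [0-1 ALLOC][2-49 FREE]
Op 2: b = malloc(10) -> b = 2; heap: [0-1 ALLOC][2-11 ALLOC][12-49 FREE]
Op 3: a = realloc(a, 21) -> a = 12; heap: [0-1 FREE][2-11 ALLOC][12-32 ALLOC][33-49 FREE]
Op 4: b = realloc(b, 8) -> b = 2; heap: [0-1 FREE][2-9 ALLOC][10-11 FREE][12-32 ALLOC][33-49 FREE]
Op 5: b = realloc(b, 16) -> b = 33; heap: [0-11 FREE][12-32 ALLOC][33-48 ALLOC][49-49 FREE]
Op 6: free(a) -> (freed a); heap: [0-32 FREE][33-48 ALLOC][49-49 FREE]
Free blocks: [33 1] total_free=34 largest=33 -> 100*(34-33)/34 = 100/34 ≈ 2.941 -> rounds to 3

Answer: 3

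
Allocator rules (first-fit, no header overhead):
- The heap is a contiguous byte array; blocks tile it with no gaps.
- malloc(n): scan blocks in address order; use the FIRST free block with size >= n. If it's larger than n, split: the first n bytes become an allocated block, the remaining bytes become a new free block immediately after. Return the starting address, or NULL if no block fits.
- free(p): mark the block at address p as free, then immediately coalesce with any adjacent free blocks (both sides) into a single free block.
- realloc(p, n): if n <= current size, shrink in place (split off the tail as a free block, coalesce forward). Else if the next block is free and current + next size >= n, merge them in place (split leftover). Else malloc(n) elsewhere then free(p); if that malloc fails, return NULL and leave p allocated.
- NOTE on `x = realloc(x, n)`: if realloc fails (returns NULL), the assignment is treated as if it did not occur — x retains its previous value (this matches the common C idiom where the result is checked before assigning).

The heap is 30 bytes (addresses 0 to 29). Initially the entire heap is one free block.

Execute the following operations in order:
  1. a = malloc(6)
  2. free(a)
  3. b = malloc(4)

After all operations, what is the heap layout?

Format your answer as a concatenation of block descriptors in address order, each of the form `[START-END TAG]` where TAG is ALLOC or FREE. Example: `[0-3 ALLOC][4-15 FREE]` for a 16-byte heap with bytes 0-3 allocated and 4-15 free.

Op 1: a = malloc(6) -> a = 0; heap: [0-5 ALLOC][6-29 FREE]
Op 2: free(a) -> (freed a); heap: [0-29 FREE]
Op 3: b = malloc(4) -> b = 0; heap: [0-3 ALLOC][4-29 FREE]

Answer: [0-3 ALLOC][4-29 FREE]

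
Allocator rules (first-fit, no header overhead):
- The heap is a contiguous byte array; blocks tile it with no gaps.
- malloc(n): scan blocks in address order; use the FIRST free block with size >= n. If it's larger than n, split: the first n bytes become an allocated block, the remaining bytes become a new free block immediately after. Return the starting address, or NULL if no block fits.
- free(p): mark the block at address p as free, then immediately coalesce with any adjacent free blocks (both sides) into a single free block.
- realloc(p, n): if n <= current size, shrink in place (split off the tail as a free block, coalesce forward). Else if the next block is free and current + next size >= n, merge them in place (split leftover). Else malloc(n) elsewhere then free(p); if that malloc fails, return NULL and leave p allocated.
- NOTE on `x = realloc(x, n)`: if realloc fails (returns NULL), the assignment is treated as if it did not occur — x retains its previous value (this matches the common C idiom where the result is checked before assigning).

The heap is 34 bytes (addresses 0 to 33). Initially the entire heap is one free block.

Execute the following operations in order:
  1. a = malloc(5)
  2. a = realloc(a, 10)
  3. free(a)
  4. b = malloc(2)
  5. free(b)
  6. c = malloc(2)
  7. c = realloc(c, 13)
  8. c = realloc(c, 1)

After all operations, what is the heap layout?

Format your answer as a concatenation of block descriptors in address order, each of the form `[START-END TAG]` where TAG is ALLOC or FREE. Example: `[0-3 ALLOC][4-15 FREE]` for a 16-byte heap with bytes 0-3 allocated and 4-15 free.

Op 1: a = malloc(5) -> a = 0; heap: [0-4 ALLOC][5-33 FREE]
Op 2: a = realloc(a, 10) -> a = 0; heap: [0-9 ALLOC][10-33 FREE]
Op 3: free(a) -> (freed a); heap: [0-33 FREE]
Op 4: b = malloc(2) -> b = 0; heap: [0-1 ALLOC][2-33 FREE]
Op 5: free(b) -> (freed b); heap: [0-33 FREE]
Op 6: c = malloc(2) -> c = 0; heap: [0-1 ALLOC][2-33 FREE]
Op 7: c = realloc(c, 13) -> c = 0; heap: [0-12 ALLOC][13-33 FREE]
Op 8: c = realloc(c, 1) -> c = 0; heap: [0-0 ALLOC][1-33 FREE]

Answer: [0-0 ALLOC][1-33 FREE]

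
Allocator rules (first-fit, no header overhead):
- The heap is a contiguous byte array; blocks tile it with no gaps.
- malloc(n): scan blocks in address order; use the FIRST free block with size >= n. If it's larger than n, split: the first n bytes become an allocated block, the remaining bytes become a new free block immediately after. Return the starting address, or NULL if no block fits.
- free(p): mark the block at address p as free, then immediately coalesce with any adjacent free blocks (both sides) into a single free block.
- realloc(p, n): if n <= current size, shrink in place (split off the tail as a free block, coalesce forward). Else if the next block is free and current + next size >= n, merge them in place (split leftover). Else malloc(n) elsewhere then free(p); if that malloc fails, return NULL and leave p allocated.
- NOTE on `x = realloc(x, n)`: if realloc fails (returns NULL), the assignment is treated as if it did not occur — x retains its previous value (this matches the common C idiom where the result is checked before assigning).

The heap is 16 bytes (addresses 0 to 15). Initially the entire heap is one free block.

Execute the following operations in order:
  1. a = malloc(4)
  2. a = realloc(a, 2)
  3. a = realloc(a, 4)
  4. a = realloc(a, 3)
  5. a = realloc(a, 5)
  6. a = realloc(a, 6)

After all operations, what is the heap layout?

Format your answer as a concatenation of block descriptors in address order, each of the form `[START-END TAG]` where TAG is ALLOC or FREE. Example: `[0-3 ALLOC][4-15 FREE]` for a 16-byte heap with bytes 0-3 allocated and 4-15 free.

Op 1: a = malloc(4) -> a = 0; heap: [0-3 ALLOC][4-15 FREE]
Op 2: a = realloc(a, 2) -> a = 0; heap: [0-1 ALLOC][2-15 FREE]
Op 3: a = realloc(a, 4) -> a = 0; heap: [0-3 ALLOC][4-15 FREE]
Op 4: a = realloc(a, 3) -> a = 0; heap: [0-2 ALLOC][3-15 FREE]
Op 5: a = realloc(a, 5) -> a = 0; heap: [0-4 ALLOC][5-15 FREE]
Op 6: a = realloc(a, 6) -> a = 0; heap: [0-5 ALLOC][6-15 FREE]

Answer: [0-5 ALLOC][6-15 FREE]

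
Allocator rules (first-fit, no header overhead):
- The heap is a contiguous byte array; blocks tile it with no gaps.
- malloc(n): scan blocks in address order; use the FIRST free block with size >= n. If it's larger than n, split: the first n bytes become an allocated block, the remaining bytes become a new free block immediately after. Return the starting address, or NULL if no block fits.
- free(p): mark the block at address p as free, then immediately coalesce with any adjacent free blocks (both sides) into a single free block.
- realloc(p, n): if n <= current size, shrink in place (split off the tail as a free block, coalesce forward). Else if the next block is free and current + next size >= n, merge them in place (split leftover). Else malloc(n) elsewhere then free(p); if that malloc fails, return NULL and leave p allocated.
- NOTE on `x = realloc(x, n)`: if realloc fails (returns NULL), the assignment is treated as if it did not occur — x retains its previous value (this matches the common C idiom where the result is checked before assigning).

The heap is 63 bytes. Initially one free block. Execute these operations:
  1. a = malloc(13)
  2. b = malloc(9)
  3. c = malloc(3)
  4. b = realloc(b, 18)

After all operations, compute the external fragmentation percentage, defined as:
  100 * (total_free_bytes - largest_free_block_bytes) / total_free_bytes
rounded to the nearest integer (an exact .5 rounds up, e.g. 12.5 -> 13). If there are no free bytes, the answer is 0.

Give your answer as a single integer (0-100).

Op 1: a = malloc(13) -> a = 0; heap: [0-12 ALLOC][13-62 FREE]
Op 2: b = malloc(9) -> b = 13; heap: [0-12 ALLOC][13-21 ALLOC][22-62 FREE]
Op 3: c = malloc(3) -> c = 22; heap: [0-12 ALLOC][13-21 ALLOC][22-24 ALLOC][25-62 FREE]
Op 4: b = realloc(b, 18) -> b = 25; heap: [0-12 ALLOC][13-21 FREE][22-24 ALLOC][25-42 ALLOC][43-62 FREE]
Free blocks: [9 20] total_free=29 largest=20 -> 100*(29-20)/29 = 900/29 ≈ 31.034 -> rounds to 31

Answer: 31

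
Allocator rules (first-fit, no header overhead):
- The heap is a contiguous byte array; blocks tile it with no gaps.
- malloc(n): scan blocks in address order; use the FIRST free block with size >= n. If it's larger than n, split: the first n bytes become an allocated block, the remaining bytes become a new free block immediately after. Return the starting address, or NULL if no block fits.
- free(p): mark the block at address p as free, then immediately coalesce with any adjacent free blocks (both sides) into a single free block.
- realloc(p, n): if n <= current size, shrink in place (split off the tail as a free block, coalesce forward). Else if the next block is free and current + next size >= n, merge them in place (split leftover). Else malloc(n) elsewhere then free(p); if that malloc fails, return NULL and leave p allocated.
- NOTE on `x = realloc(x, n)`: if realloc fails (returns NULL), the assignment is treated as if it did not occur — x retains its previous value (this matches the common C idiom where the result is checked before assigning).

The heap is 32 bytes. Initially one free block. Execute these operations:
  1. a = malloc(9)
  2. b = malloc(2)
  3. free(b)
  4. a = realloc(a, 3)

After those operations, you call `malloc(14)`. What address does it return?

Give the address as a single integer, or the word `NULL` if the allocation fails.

Op 1: a = malloc(9) -> a = 0; heap: [0-8 ALLOC][9-31 FREE]
Op 2: b = malloc(2) -> b = 9; heap: [0-8 ALLOC][9-10 ALLOC][11-31 FREE]
Op 3: free(b) -> (freed b); heap: [0-8 ALLOC][9-31 FREE]
Op 4: a = realloc(a, 3) -> a = 0; heap: [0-2 ALLOC][3-31 FREE]
malloc(14): first-fit scan over [0-2 ALLOC][3-31 FREE] -> 3

Answer: 3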